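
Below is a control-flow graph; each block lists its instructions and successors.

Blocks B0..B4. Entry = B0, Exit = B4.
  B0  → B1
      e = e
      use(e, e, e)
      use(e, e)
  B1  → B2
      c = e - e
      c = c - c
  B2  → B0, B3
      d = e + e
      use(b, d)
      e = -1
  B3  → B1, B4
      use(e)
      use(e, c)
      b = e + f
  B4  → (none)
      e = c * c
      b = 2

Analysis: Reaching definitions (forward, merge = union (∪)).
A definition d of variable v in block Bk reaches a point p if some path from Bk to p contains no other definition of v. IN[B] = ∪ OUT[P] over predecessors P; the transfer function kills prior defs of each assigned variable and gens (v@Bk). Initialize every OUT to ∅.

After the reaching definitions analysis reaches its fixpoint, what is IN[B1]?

Answer: {b@B3, c@B1, d@B2, e@B0, e@B2}

Trace:
Converged values:
  B0:   IN={b@B3, c@B1, d@B2, e@B2}   OUT={b@B3, c@B1, d@B2, e@B0}
  B1:   IN={b@B3, c@B1, d@B2, e@B0, e@B2}   OUT={b@B3, c@B1, d@B2, e@B0, e@B2}
  B2:   IN={b@B3, c@B1, d@B2, e@B0, e@B2}   OUT={b@B3, c@B1, d@B2, e@B2}
  B3:   IN={b@B3, c@B1, d@B2, e@B2}   OUT={b@B3, c@B1, d@B2, e@B2}
  B4:   IN={b@B3, c@B1, d@B2, e@B2}   OUT={b@B4, c@B1, d@B2, e@B4}

Merge at B1: IN[B1] = OUT[B0] ⊔ OUT[B3] = {b@B3, c@B1, d@B2, e@B0, e@B2}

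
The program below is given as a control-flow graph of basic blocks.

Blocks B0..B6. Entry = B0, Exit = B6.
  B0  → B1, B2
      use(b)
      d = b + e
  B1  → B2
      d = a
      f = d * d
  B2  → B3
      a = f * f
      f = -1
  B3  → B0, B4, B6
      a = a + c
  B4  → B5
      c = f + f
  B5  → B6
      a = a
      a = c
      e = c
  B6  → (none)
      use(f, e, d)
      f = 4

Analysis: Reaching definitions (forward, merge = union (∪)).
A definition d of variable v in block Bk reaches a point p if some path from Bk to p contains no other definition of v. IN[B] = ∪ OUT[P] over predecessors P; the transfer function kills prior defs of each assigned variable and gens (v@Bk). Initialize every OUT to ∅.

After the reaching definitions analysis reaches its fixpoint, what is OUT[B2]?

Per-block solution:
  B0:   IN={a@B3, d@B0, d@B1, f@B2}   OUT={a@B3, d@B0, f@B2}
  B1:   IN={a@B3, d@B0, f@B2}   OUT={a@B3, d@B1, f@B1}
  B2:   IN={a@B3, d@B0, d@B1, f@B1, f@B2}   OUT={a@B2, d@B0, d@B1, f@B2}
  B3:   IN={a@B2, d@B0, d@B1, f@B2}   OUT={a@B3, d@B0, d@B1, f@B2}
  B4:   IN={a@B3, d@B0, d@B1, f@B2}   OUT={a@B3, c@B4, d@B0, d@B1, f@B2}
  B5:   IN={a@B3, c@B4, d@B0, d@B1, f@B2}   OUT={a@B5, c@B4, d@B0, d@B1, e@B5, f@B2}
  B6:   IN={a@B3, a@B5, c@B4, d@B0, d@B1, e@B5, f@B2}   OUT={a@B3, a@B5, c@B4, d@B0, d@B1, e@B5, f@B6}

Merge at B2: IN[B2] = OUT[B0] ⊔ OUT[B1] = {a@B3, d@B0, d@B1, f@B1, f@B2}
Applying B2's transfer function to that IN value gives OUT[B2] (row B2 above).

Answer: {a@B2, d@B0, d@B1, f@B2}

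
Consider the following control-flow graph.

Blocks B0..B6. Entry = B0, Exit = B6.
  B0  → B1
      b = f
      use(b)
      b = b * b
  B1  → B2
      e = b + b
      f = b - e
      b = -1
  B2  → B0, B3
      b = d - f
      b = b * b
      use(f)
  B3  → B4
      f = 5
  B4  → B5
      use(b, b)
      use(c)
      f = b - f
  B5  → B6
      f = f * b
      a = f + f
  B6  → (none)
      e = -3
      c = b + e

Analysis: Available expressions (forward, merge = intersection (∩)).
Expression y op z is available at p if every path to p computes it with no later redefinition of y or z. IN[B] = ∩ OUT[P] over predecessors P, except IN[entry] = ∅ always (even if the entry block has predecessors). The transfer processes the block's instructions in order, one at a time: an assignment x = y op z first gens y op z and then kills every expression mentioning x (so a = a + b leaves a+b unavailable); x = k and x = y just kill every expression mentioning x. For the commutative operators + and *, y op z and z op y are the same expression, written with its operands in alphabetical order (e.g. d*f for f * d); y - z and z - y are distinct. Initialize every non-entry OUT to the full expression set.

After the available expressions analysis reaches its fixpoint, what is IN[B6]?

Answer: {f+f}

Derivation:
Converged values:
  B0:   IN={}   OUT={}
  B1:   IN={}   OUT={}
  B2:   IN={}   OUT={d-f}
  B3:   IN={d-f}   OUT={}
  B4:   IN={}   OUT={}
  B5:   IN={}   OUT={f+f}
  B6:   IN={f+f}   OUT={b+e, f+f}

Merge at B6: IN[B6] = OUT[B5] = {f+f}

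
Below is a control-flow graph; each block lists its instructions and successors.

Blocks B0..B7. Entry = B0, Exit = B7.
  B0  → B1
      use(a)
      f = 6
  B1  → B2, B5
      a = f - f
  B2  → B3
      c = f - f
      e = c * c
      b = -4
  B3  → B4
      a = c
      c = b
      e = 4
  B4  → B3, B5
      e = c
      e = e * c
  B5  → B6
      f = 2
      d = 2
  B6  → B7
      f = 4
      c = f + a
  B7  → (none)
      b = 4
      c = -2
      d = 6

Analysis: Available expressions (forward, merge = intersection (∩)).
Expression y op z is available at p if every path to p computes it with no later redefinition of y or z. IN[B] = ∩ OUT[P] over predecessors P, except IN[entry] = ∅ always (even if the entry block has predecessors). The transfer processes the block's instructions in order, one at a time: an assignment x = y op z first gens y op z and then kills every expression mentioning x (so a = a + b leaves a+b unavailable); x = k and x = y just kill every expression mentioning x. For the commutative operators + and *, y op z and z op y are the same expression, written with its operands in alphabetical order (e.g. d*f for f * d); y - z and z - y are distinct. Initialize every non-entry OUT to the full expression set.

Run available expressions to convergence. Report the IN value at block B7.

Answer: {a+f}

Trace:
Fixpoint table:
  B0:  IN={}  OUT={}
  B1:  IN={}  OUT={f-f}
  B2:  IN={f-f}  OUT={c*c, f-f}
  B3:  IN={f-f}  OUT={f-f}
  B4:  IN={f-f}  OUT={f-f}
  B5:  IN={f-f}  OUT={}
  B6:  IN={}  OUT={a+f}
  B7:  IN={a+f}  OUT={a+f}

Merge at B7: IN[B7] = OUT[B6] = {a+f}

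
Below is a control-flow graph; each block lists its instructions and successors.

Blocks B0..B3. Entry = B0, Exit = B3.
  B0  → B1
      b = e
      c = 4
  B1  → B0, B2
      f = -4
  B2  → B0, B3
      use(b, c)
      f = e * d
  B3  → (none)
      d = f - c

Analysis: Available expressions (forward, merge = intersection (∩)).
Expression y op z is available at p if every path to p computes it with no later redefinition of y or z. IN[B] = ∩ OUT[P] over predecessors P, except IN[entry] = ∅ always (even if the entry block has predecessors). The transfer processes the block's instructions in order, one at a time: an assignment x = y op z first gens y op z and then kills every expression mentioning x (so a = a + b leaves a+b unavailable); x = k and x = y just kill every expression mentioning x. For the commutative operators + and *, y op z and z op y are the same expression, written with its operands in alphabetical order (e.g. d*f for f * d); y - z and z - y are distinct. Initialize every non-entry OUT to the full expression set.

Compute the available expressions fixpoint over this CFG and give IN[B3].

Converged values:
  B0: | IN={} | OUT={}
  B1: | IN={} | OUT={}
  B2: | IN={} | OUT={d*e}
  B3: | IN={d*e} | OUT={f-c}

Merge at B3: IN[B3] = OUT[B2] = {d*e}

Answer: {d*e}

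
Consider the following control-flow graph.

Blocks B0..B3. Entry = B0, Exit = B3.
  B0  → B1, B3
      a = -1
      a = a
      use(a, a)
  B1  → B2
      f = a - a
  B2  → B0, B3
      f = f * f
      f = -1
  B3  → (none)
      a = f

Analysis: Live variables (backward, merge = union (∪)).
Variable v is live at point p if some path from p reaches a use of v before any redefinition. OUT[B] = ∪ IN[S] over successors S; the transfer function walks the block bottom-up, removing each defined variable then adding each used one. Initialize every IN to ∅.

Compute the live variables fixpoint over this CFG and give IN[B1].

Fixpoint table:
  B0:  IN={f}  OUT={a, f}
  B1:  IN={a}  OUT={f}
  B2:  IN={f}  OUT={f}
  B3:  IN={f}  OUT={}

Merge at B1: OUT[B1] = IN[B2] = {f}
Applying B1's transfer function to that OUT value gives IN[B1] (row B1 above).

Answer: {a}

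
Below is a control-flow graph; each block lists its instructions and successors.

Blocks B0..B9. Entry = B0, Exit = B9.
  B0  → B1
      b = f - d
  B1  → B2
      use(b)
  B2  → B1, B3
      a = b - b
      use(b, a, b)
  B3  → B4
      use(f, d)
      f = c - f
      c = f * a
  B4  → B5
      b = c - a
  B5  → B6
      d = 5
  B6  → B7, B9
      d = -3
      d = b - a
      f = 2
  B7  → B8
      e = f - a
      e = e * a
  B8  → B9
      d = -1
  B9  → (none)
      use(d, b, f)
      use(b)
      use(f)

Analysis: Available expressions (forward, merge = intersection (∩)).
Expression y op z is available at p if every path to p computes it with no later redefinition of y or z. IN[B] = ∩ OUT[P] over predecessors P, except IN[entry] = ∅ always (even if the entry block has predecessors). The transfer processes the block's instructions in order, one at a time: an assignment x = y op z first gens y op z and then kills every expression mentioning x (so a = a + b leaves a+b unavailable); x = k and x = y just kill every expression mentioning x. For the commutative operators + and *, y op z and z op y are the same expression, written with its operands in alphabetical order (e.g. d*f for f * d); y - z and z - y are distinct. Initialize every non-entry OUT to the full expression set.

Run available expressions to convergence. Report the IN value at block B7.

Answer: {b-a, c-a}

Trace:
Fixpoint table:
  B0:   IN={}   OUT={f-d}
  B1:   IN={f-d}   OUT={f-d}
  B2:   IN={f-d}   OUT={b-b, f-d}
  B3:   IN={b-b, f-d}   OUT={a*f, b-b}
  B4:   IN={a*f, b-b}   OUT={a*f, c-a}
  B5:   IN={a*f, c-a}   OUT={a*f, c-a}
  B6:   IN={a*f, c-a}   OUT={b-a, c-a}
  B7:   IN={b-a, c-a}   OUT={b-a, c-a, f-a}
  B8:   IN={b-a, c-a, f-a}   OUT={b-a, c-a, f-a}
  B9:   IN={b-a, c-a}   OUT={b-a, c-a}

Merge at B7: IN[B7] = OUT[B6] = {b-a, c-a}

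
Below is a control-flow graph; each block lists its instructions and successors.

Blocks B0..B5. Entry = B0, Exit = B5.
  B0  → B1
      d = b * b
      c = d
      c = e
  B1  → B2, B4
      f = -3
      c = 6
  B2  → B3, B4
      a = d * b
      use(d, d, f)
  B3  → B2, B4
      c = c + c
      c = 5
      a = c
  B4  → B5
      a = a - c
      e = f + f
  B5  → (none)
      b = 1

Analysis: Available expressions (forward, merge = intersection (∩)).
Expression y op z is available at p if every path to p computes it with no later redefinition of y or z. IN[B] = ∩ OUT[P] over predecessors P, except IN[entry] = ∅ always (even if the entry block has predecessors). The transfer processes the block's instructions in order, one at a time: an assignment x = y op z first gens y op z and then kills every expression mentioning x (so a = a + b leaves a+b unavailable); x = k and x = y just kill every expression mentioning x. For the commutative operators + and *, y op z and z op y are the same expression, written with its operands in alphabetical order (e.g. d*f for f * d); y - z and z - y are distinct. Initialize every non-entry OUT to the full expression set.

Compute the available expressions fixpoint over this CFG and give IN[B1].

Answer: {b*b}

Derivation:
Fixpoint table:
  B0: | IN={} | OUT={b*b}
  B1: | IN={b*b} | OUT={b*b}
  B2: | IN={b*b} | OUT={b*b, b*d}
  B3: | IN={b*b, b*d} | OUT={b*b, b*d}
  B4: | IN={b*b} | OUT={b*b, f+f}
  B5: | IN={b*b, f+f} | OUT={f+f}

Merge at B1: IN[B1] = OUT[B0] = {b*b}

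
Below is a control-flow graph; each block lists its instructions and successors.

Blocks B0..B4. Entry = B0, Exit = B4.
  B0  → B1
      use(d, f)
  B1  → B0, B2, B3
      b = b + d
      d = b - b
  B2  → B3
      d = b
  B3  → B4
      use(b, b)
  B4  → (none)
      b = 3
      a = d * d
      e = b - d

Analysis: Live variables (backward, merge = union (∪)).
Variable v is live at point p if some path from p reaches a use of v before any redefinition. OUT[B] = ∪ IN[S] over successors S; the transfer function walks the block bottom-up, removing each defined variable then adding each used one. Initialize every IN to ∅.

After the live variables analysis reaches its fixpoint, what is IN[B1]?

Answer: {b, d, f}

Derivation:
Converged values:
  B0:  IN={b, d, f}  OUT={b, d, f}
  B1:  IN={b, d, f}  OUT={b, d, f}
  B2:  IN={b}  OUT={b, d}
  B3:  IN={b, d}  OUT={d}
  B4:  IN={d}  OUT={}

Merge at B1: OUT[B1] = IN[B0] ⊔ IN[B2] ⊔ IN[B3] = {b, d, f}
Applying B1's transfer function to that OUT value gives IN[B1] (row B1 above).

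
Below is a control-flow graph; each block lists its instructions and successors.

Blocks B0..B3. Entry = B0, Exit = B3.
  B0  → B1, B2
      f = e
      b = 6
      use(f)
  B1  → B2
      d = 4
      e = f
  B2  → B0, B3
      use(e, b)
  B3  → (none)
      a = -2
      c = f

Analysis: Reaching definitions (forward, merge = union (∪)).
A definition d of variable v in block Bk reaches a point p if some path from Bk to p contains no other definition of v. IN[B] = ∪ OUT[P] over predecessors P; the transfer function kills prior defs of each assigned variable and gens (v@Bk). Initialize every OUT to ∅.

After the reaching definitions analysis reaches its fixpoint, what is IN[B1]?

Converged values:
  B0:   IN={b@B0, d@B1, e@B1, f@B0}   OUT={b@B0, d@B1, e@B1, f@B0}
  B1:   IN={b@B0, d@B1, e@B1, f@B0}   OUT={b@B0, d@B1, e@B1, f@B0}
  B2:   IN={b@B0, d@B1, e@B1, f@B0}   OUT={b@B0, d@B1, e@B1, f@B0}
  B3:   IN={b@B0, d@B1, e@B1, f@B0}   OUT={a@B3, b@B0, c@B3, d@B1, e@B1, f@B0}

Merge at B1: IN[B1] = OUT[B0] = {b@B0, d@B1, e@B1, f@B0}

Answer: {b@B0, d@B1, e@B1, f@B0}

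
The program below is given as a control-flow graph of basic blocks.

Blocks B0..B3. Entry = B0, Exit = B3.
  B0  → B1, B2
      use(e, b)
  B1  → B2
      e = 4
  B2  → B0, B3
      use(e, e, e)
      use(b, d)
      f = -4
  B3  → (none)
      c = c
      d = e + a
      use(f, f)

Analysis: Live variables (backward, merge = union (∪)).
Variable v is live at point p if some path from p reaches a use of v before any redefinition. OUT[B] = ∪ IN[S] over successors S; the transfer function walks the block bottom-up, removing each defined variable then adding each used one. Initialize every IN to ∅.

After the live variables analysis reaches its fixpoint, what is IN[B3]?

Fixpoint table:
  B0:  IN={a, b, c, d, e}  OUT={a, b, c, d, e}
  B1:  IN={a, b, c, d}  OUT={a, b, c, d, e}
  B2:  IN={a, b, c, d, e}  OUT={a, b, c, d, e, f}
  B3:  IN={a, c, e, f}  OUT={}

B3 is the boundary node: OUT[B3] = {}
Applying B3's transfer function to that OUT value gives IN[B3] (row B3 above).

Answer: {a, c, e, f}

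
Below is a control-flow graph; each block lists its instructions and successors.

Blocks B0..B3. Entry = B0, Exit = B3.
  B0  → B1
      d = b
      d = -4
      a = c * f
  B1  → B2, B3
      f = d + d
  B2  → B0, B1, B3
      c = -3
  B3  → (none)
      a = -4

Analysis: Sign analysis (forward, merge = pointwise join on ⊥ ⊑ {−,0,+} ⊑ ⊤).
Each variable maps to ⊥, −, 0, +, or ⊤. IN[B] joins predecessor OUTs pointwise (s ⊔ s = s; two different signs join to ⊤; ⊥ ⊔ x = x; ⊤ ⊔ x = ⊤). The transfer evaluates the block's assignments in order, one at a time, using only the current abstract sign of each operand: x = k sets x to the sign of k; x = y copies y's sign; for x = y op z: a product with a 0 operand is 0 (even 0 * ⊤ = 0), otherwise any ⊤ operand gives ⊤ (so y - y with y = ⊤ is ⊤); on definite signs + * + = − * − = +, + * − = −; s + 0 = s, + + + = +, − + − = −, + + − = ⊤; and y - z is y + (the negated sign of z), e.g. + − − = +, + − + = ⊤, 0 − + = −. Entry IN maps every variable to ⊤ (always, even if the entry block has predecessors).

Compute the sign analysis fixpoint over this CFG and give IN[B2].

Fixpoint table:
  B0:  IN=(all ⊤)  OUT={d:-; rest ⊤}
  B1:  IN={d:-; rest ⊤}  OUT={d:-, f:-; rest ⊤}
  B2:  IN={d:-, f:-; rest ⊤}  OUT={c:-, d:-, f:-; rest ⊤}
  B3:  IN={d:-, f:-; rest ⊤}  OUT={a:-, d:-, f:-; rest ⊤}

Merge at B2: IN[B2] = OUT[B1] = {a: ⊤, b: ⊤, c: ⊤, d: -, e: ⊤, f: -}

Answer: {a: ⊤, b: ⊤, c: ⊤, d: -, e: ⊤, f: -}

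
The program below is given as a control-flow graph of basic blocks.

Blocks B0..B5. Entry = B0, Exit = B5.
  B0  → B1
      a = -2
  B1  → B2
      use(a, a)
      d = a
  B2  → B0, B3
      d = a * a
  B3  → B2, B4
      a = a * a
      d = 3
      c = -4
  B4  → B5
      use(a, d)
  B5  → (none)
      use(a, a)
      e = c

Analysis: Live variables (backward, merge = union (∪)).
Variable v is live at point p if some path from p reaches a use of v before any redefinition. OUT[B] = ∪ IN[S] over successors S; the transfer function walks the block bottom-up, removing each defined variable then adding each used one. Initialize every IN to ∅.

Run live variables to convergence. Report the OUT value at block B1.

Per-block solution:
  B0:  IN={}  OUT={a}
  B1:  IN={a}  OUT={a}
  B2:  IN={a}  OUT={a}
  B3:  IN={a}  OUT={a, c, d}
  B4:  IN={a, c, d}  OUT={a, c}
  B5:  IN={a, c}  OUT={}

Merge at B1: OUT[B1] = IN[B2] = {a}

Answer: {a}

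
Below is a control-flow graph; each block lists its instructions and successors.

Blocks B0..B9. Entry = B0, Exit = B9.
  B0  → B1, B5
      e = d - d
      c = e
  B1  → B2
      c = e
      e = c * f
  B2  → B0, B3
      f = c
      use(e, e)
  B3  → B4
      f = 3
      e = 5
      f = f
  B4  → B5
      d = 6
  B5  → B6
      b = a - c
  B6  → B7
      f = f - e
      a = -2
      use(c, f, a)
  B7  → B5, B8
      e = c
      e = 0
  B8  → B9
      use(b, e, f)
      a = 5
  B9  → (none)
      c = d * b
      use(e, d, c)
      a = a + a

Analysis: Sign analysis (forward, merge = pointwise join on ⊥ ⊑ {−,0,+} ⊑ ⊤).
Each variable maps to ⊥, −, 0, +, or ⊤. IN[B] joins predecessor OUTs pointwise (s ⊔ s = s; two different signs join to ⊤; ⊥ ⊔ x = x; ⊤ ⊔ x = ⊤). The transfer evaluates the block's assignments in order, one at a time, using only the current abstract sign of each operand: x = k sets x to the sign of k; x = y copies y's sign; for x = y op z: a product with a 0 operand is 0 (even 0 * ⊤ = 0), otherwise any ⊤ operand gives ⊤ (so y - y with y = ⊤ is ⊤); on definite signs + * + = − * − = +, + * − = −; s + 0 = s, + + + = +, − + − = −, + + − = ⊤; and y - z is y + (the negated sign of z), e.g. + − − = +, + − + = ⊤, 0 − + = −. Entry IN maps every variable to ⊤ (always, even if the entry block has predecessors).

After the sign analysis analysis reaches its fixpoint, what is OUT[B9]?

Answer: {a: +, b: ⊤, c: ⊤, d: ⊤, e: 0, f: ⊤}

Trace:
Per-block solution:
  B0: | IN=(all ⊤) | OUT=(all ⊤)
  B1: | IN=(all ⊤) | OUT=(all ⊤)
  B2: | IN=(all ⊤) | OUT=(all ⊤)
  B3: | IN=(all ⊤) | OUT={e:+, f:+; rest ⊤}
  B4: | IN={e:+, f:+; rest ⊤} | OUT={d:+, e:+, f:+; rest ⊤}
  B5: | IN=(all ⊤) | OUT=(all ⊤)
  B6: | IN=(all ⊤) | OUT={a:-; rest ⊤}
  B7: | IN={a:-; rest ⊤} | OUT={a:-, e:0; rest ⊤}
  B8: | IN={a:-, e:0; rest ⊤} | OUT={a:+, e:0; rest ⊤}
  B9: | IN={a:+, e:0; rest ⊤} | OUT={a:+, e:0; rest ⊤}

Merge at B9: IN[B9] = OUT[B8] = {a: +, b: ⊤, c: ⊤, d: ⊤, e: 0, f: ⊤}
Applying B9's transfer function to that IN value gives OUT[B9] (row B9 above).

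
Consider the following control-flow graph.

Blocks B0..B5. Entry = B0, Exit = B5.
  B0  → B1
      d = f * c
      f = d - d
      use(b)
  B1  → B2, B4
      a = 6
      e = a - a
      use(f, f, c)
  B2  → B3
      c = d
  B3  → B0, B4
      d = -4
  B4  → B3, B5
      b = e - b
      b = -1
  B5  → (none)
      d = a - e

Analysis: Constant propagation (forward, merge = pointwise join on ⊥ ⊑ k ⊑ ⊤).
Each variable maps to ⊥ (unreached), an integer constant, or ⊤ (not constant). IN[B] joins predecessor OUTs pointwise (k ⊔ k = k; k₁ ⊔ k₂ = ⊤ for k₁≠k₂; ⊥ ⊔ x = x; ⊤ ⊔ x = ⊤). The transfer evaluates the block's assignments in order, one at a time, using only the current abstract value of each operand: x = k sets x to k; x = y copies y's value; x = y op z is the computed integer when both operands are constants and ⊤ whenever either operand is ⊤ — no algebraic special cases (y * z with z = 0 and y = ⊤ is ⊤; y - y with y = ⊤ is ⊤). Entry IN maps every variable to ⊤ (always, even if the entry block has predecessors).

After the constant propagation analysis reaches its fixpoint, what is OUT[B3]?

Fixpoint table:
  B0:   IN=(all ⊤)   OUT=(all ⊤)
  B1:   IN=(all ⊤)   OUT={a:6, e:0; rest ⊤}
  B2:   IN={a:6, e:0; rest ⊤}   OUT={a:6, e:0; rest ⊤}
  B3:   IN={a:6, e:0; rest ⊤}   OUT={a:6, d:-4, e:0; rest ⊤}
  B4:   IN={a:6, e:0; rest ⊤}   OUT={a:6, b:-1, e:0; rest ⊤}
  B5:   IN={a:6, b:-1, e:0; rest ⊤}   OUT={a:6, b:-1, d:6, e:0; rest ⊤}

Merge at B3: IN[B3] = OUT[B2] ⊔ OUT[B4] = {a: 6, b: ⊤, c: ⊤, d: ⊤, e: 0, f: ⊤}
Applying B3's transfer function to that IN value gives OUT[B3] (row B3 above).

Answer: {a: 6, b: ⊤, c: ⊤, d: -4, e: 0, f: ⊤}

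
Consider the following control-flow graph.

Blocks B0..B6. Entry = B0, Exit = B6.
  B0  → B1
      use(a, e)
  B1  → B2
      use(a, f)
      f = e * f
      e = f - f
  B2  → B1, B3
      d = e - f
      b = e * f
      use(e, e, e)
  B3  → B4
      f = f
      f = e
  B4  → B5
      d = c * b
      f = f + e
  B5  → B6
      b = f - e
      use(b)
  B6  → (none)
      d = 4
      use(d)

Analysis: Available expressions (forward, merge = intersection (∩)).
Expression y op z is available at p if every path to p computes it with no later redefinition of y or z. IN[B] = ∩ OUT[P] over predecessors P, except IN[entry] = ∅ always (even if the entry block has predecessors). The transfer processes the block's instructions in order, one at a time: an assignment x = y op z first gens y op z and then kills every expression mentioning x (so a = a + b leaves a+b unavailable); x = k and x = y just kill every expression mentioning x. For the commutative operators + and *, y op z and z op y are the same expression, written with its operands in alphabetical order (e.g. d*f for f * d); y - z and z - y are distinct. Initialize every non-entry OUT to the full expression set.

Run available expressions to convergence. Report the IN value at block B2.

Per-block solution:
  B0:  IN={}  OUT={}
  B1:  IN={}  OUT={f-f}
  B2:  IN={f-f}  OUT={e*f, e-f, f-f}
  B3:  IN={e*f, e-f, f-f}  OUT={}
  B4:  IN={}  OUT={b*c}
  B5:  IN={b*c}  OUT={f-e}
  B6:  IN={f-e}  OUT={f-e}

Merge at B2: IN[B2] = OUT[B1] = {f-f}

Answer: {f-f}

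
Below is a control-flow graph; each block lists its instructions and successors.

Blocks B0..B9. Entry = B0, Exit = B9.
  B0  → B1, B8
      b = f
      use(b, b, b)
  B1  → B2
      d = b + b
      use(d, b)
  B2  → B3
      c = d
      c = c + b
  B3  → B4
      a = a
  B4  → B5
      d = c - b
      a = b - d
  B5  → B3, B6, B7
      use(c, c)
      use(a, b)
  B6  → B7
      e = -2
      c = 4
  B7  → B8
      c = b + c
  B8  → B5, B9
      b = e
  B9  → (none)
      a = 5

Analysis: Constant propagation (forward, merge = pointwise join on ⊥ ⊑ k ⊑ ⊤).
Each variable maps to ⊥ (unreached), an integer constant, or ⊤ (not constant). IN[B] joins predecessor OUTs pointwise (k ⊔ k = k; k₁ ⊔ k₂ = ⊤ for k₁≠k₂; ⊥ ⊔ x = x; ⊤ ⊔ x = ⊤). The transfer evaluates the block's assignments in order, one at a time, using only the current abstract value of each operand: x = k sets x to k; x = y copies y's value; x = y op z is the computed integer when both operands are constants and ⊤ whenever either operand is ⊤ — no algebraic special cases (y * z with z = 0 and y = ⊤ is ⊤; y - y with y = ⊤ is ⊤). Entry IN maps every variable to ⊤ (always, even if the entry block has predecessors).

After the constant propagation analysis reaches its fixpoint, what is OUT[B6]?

Answer: {a: ⊤, b: ⊤, c: 4, d: ⊤, e: -2, f: ⊤}

Trace:
Converged values:
  B0:  IN=(all ⊤)  OUT=(all ⊤)
  B1:  IN=(all ⊤)  OUT=(all ⊤)
  B2:  IN=(all ⊤)  OUT=(all ⊤)
  B3:  IN=(all ⊤)  OUT=(all ⊤)
  B4:  IN=(all ⊤)  OUT=(all ⊤)
  B5:  IN=(all ⊤)  OUT=(all ⊤)
  B6:  IN=(all ⊤)  OUT={c:4, e:-2; rest ⊤}
  B7:  IN=(all ⊤)  OUT=(all ⊤)
  B8:  IN=(all ⊤)  OUT=(all ⊤)
  B9:  IN=(all ⊤)  OUT={a:5; rest ⊤}

Merge at B6: IN[B6] = OUT[B5] = {a: ⊤, b: ⊤, c: ⊤, d: ⊤, e: ⊤, f: ⊤}
Applying B6's transfer function to that IN value gives OUT[B6] (row B6 above).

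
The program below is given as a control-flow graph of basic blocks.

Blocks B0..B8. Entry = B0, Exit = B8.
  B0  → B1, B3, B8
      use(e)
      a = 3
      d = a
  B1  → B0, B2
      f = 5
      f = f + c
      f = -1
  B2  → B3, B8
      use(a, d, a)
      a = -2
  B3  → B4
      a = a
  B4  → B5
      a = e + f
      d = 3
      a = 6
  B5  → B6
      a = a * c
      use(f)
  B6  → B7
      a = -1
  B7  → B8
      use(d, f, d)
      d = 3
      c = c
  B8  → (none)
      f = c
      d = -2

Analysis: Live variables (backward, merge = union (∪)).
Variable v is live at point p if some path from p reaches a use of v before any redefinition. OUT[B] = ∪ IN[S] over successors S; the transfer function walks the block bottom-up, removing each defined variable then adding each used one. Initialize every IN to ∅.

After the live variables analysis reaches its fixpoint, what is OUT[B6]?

Answer: {c, d, f}

Trace:
Fixpoint table:
  B0:  IN={c, e, f}  OUT={a, c, d, e, f}
  B1:  IN={a, c, d, e}  OUT={a, c, d, e, f}
  B2:  IN={a, c, d, e, f}  OUT={a, c, e, f}
  B3:  IN={a, c, e, f}  OUT={c, e, f}
  B4:  IN={c, e, f}  OUT={a, c, d, f}
  B5:  IN={a, c, d, f}  OUT={c, d, f}
  B6:  IN={c, d, f}  OUT={c, d, f}
  B7:  IN={c, d, f}  OUT={c}
  B8:  IN={c}  OUT={}

Merge at B6: OUT[B6] = IN[B7] = {c, d, f}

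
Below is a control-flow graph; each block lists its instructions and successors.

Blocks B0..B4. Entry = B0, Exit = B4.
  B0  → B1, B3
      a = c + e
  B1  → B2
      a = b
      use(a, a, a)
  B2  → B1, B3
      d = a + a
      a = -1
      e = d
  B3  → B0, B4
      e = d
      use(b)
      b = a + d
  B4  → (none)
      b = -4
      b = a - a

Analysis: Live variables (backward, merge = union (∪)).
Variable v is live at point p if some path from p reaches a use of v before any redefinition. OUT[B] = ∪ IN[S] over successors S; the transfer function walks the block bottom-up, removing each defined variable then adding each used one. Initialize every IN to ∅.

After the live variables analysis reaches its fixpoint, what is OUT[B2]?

Answer: {a, b, c, d}

Trace:
Converged values:
  B0:  IN={b, c, d, e}  OUT={a, b, c, d}
  B1:  IN={b, c}  OUT={a, b, c}
  B2:  IN={a, b, c}  OUT={a, b, c, d}
  B3:  IN={a, b, c, d}  OUT={a, b, c, d, e}
  B4:  IN={a}  OUT={}

Merge at B2: OUT[B2] = IN[B1] ⊔ IN[B3] = {a, b, c, d}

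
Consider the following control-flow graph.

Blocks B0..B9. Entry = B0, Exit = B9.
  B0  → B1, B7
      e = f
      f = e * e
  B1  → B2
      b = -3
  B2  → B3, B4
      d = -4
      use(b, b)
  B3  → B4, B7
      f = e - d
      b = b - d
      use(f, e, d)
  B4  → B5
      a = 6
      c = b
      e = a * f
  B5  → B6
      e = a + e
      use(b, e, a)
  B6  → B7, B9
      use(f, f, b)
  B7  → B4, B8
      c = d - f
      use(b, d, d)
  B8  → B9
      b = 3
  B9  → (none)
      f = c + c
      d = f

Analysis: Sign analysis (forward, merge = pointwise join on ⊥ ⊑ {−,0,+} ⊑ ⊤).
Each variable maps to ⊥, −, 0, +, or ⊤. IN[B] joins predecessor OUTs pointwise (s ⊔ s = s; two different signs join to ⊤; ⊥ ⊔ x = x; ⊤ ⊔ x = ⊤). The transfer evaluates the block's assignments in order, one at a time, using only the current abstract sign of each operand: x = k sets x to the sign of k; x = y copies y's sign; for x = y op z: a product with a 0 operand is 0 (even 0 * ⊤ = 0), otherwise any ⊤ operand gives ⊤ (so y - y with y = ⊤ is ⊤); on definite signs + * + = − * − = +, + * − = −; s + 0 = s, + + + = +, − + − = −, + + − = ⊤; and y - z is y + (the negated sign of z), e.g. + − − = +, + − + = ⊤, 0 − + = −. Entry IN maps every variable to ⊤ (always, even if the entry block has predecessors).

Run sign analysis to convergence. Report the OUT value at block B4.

Answer: {a: +, b: ⊤, c: ⊤, d: ⊤, e: ⊤, f: ⊤}

Derivation:
Fixpoint table:
  B0:   IN=(all ⊤)   OUT=(all ⊤)
  B1:   IN=(all ⊤)   OUT={b:-; rest ⊤}
  B2:   IN={b:-; rest ⊤}   OUT={b:-, d:-; rest ⊤}
  B3:   IN={b:-, d:-; rest ⊤}   OUT={d:-; rest ⊤}
  B4:   IN=(all ⊤)   OUT={a:+; rest ⊤}
  B5:   IN={a:+; rest ⊤}   OUT={a:+; rest ⊤}
  B6:   IN={a:+; rest ⊤}   OUT={a:+; rest ⊤}
  B7:   IN=(all ⊤)   OUT=(all ⊤)
  B8:   IN=(all ⊤)   OUT={b:+; rest ⊤}
  B9:   IN=(all ⊤)   OUT=(all ⊤)

Merge at B4: IN[B4] = OUT[B2] ⊔ OUT[B3] ⊔ OUT[B7] = {a: ⊤, b: ⊤, c: ⊤, d: ⊤, e: ⊤, f: ⊤}
Applying B4's transfer function to that IN value gives OUT[B4] (row B4 above).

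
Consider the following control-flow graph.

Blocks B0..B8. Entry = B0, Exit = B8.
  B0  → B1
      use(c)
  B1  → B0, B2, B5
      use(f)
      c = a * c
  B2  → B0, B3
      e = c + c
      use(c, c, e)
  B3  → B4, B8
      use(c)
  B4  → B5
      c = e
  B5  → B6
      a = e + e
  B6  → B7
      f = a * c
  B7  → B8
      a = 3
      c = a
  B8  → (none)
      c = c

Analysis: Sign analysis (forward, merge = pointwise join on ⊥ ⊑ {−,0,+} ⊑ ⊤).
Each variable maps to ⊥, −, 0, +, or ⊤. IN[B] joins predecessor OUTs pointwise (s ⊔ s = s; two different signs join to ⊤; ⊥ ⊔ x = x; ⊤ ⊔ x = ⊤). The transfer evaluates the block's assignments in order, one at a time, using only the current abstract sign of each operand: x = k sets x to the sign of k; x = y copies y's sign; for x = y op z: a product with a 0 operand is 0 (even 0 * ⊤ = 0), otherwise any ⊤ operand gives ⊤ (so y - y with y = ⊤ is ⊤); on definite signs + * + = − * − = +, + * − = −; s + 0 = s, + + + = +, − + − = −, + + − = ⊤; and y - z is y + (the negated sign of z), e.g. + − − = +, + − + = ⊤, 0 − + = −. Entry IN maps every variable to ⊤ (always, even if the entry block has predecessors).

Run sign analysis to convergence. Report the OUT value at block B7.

Answer: {a: +, b: ⊤, c: +, d: ⊤, e: ⊤, f: ⊤}

Trace:
Converged values:
  B0:  IN=(all ⊤)  OUT=(all ⊤)
  B1:  IN=(all ⊤)  OUT=(all ⊤)
  B2:  IN=(all ⊤)  OUT=(all ⊤)
  B3:  IN=(all ⊤)  OUT=(all ⊤)
  B4:  IN=(all ⊤)  OUT=(all ⊤)
  B5:  IN=(all ⊤)  OUT=(all ⊤)
  B6:  IN=(all ⊤)  OUT=(all ⊤)
  B7:  IN=(all ⊤)  OUT={a:+, c:+; rest ⊤}
  B8:  IN=(all ⊤)  OUT=(all ⊤)

Merge at B7: IN[B7] = OUT[B6] = {a: ⊤, b: ⊤, c: ⊤, d: ⊤, e: ⊤, f: ⊤}
Applying B7's transfer function to that IN value gives OUT[B7] (row B7 above).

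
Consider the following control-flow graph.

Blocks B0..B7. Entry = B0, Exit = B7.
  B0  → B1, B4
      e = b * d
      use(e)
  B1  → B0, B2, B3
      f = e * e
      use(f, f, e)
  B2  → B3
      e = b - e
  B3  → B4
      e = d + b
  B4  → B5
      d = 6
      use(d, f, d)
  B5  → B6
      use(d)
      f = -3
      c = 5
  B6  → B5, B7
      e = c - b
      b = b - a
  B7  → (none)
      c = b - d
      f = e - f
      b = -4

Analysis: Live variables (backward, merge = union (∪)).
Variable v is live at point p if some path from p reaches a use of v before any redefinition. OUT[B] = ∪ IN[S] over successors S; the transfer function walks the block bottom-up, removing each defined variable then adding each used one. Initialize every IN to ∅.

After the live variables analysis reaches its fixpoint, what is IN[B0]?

Per-block solution:
  B0: | IN={a, b, d, f} | OUT={a, b, d, e, f}
  B1: | IN={a, b, d, e} | OUT={a, b, d, e, f}
  B2: | IN={a, b, d, e, f} | OUT={a, b, d, f}
  B3: | IN={a, b, d, f} | OUT={a, b, f}
  B4: | IN={a, b, f} | OUT={a, b, d}
  B5: | IN={a, b, d} | OUT={a, b, c, d, f}
  B6: | IN={a, b, c, d, f} | OUT={a, b, d, e, f}
  B7: | IN={b, d, e, f} | OUT={}

Merge at B0: OUT[B0] = IN[B1] ⊔ IN[B4] = {a, b, d, e, f}
Applying B0's transfer function to that OUT value gives IN[B0] (row B0 above).

Answer: {a, b, d, f}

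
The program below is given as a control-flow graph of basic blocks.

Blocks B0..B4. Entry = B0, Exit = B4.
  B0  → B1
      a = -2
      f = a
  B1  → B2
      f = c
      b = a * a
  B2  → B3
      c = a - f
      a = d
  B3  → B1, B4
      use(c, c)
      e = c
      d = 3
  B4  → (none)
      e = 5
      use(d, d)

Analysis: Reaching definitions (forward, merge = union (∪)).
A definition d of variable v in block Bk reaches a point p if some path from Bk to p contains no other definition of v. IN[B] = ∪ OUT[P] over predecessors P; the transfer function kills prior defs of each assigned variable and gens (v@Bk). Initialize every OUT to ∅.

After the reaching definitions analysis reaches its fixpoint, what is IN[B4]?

Converged values:
  B0:   IN={}   OUT={a@B0, f@B0}
  B1:   IN={a@B0, a@B2, b@B1, c@B2, d@B3, e@B3, f@B0, f@B1}   OUT={a@B0, a@B2, b@B1, c@B2, d@B3, e@B3, f@B1}
  B2:   IN={a@B0, a@B2, b@B1, c@B2, d@B3, e@B3, f@B1}   OUT={a@B2, b@B1, c@B2, d@B3, e@B3, f@B1}
  B3:   IN={a@B2, b@B1, c@B2, d@B3, e@B3, f@B1}   OUT={a@B2, b@B1, c@B2, d@B3, e@B3, f@B1}
  B4:   IN={a@B2, b@B1, c@B2, d@B3, e@B3, f@B1}   OUT={a@B2, b@B1, c@B2, d@B3, e@B4, f@B1}

Merge at B4: IN[B4] = OUT[B3] = {a@B2, b@B1, c@B2, d@B3, e@B3, f@B1}

Answer: {a@B2, b@B1, c@B2, d@B3, e@B3, f@B1}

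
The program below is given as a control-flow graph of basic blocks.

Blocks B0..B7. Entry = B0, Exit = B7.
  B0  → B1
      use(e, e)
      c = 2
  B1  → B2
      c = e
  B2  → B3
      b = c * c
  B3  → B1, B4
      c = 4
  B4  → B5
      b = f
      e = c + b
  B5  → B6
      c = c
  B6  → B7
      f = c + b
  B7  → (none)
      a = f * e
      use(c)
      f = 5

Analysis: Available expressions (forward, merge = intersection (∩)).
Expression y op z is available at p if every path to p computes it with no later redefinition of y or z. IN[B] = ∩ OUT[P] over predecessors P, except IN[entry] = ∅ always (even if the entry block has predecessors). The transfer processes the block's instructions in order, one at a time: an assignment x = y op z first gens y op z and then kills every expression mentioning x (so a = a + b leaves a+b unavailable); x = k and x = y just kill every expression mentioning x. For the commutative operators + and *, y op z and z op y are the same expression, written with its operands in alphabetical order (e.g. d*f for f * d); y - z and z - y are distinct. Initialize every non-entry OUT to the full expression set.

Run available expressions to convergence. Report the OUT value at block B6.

Fixpoint table:
  B0:   IN={}   OUT={}
  B1:   IN={}   OUT={}
  B2:   IN={}   OUT={c*c}
  B3:   IN={c*c}   OUT={}
  B4:   IN={}   OUT={b+c}
  B5:   IN={b+c}   OUT={}
  B6:   IN={}   OUT={b+c}
  B7:   IN={b+c}   OUT={b+c}

Merge at B6: IN[B6] = OUT[B5] = {}
Applying B6's transfer function to that IN value gives OUT[B6] (row B6 above).

Answer: {b+c}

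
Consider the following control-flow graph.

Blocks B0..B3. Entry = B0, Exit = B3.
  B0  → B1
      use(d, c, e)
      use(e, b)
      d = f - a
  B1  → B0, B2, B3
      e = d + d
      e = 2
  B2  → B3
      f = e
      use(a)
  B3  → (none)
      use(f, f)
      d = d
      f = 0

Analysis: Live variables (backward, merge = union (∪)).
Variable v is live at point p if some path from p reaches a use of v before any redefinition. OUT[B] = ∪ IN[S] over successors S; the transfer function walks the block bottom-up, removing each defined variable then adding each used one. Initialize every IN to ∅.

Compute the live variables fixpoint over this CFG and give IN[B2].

Answer: {a, d, e}

Derivation:
Fixpoint table:
  B0:  IN={a, b, c, d, e, f}  OUT={a, b, c, d, f}
  B1:  IN={a, b, c, d, f}  OUT={a, b, c, d, e, f}
  B2:  IN={a, d, e}  OUT={d, f}
  B3:  IN={d, f}  OUT={}

Merge at B2: OUT[B2] = IN[B3] = {d, f}
Applying B2's transfer function to that OUT value gives IN[B2] (row B2 above).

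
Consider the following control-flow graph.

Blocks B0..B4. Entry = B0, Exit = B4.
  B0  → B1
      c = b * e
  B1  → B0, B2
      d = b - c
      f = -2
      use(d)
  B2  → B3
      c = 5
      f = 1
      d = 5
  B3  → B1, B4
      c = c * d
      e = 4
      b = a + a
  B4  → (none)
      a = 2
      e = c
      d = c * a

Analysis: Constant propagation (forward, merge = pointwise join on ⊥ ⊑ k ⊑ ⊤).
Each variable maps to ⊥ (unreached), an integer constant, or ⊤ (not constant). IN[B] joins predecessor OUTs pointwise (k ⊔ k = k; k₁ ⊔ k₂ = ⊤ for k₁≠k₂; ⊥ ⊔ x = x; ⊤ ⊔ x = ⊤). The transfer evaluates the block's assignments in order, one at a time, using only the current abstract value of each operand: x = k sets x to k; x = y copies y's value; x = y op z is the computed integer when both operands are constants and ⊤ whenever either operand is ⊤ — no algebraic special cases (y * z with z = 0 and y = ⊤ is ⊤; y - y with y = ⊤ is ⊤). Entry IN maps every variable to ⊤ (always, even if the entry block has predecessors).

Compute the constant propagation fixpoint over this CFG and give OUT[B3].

Answer: {a: ⊤, b: ⊤, c: 25, d: 5, e: 4, f: 1}

Derivation:
Per-block solution:
  B0: | IN=(all ⊤) | OUT=(all ⊤)
  B1: | IN=(all ⊤) | OUT={f:-2; rest ⊤}
  B2: | IN={f:-2; rest ⊤} | OUT={c:5, d:5, f:1; rest ⊤}
  B3: | IN={c:5, d:5, f:1; rest ⊤} | OUT={c:25, d:5, e:4, f:1; rest ⊤}
  B4: | IN={c:25, d:5, e:4, f:1; rest ⊤} | OUT={a:2, c:25, d:50, e:25, f:1; rest ⊤}

Merge at B3: IN[B3] = OUT[B2] = {a: ⊤, b: ⊤, c: 5, d: 5, e: ⊤, f: 1}
Applying B3's transfer function to that IN value gives OUT[B3] (row B3 above).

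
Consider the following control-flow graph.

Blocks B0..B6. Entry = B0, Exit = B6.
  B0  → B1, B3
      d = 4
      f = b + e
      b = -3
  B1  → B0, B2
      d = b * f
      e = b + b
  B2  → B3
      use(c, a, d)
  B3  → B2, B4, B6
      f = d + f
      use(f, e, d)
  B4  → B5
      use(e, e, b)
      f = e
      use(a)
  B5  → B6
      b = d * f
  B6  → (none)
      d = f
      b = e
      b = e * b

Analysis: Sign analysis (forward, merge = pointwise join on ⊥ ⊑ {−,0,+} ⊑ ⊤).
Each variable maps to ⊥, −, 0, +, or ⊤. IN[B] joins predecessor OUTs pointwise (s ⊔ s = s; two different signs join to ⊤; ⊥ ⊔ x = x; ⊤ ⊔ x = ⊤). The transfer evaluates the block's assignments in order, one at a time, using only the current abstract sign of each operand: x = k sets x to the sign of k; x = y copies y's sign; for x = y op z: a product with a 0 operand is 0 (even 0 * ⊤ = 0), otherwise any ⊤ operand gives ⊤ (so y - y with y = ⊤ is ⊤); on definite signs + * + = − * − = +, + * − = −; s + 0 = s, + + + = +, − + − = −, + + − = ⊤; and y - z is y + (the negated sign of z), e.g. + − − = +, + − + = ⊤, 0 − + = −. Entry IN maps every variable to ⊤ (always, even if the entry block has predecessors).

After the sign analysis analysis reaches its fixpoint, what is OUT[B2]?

Converged values:
  B0: | IN=(all ⊤) | OUT={b:-, d:+; rest ⊤}
  B1: | IN={b:-, d:+; rest ⊤} | OUT={b:-, e:-; rest ⊤}
  B2: | IN={b:-; rest ⊤} | OUT={b:-; rest ⊤}
  B3: | IN={b:-; rest ⊤} | OUT={b:-; rest ⊤}
  B4: | IN={b:-; rest ⊤} | OUT={b:-; rest ⊤}
  B5: | IN={b:-; rest ⊤} | OUT=(all ⊤)
  B6: | IN=(all ⊤) | OUT=(all ⊤)

Merge at B2: IN[B2] = OUT[B1] ⊔ OUT[B3] = {a: ⊤, b: -, c: ⊤, d: ⊤, e: ⊤, f: ⊤}
Applying B2's transfer function to that IN value gives OUT[B2] (row B2 above).

Answer: {a: ⊤, b: -, c: ⊤, d: ⊤, e: ⊤, f: ⊤}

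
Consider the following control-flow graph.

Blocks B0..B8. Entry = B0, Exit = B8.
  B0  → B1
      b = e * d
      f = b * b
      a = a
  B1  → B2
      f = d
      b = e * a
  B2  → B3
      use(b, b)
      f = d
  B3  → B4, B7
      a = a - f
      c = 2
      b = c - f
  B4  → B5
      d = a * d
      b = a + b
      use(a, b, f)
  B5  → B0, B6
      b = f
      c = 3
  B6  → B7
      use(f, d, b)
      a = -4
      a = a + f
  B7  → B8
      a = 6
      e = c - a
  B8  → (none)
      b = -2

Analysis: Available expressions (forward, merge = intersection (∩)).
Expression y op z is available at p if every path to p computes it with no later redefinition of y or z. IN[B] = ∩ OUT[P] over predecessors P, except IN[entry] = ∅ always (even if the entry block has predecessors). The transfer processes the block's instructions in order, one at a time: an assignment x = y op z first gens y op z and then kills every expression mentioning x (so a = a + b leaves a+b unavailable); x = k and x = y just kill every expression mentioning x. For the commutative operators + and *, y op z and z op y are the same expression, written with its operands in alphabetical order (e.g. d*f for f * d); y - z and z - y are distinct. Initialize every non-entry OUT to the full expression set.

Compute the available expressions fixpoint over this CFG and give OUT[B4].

Answer: {c-f}

Derivation:
Per-block solution:
  B0:   IN={}   OUT={b*b, d*e}
  B1:   IN={b*b, d*e}   OUT={a*e, d*e}
  B2:   IN={a*e, d*e}   OUT={a*e, d*e}
  B3:   IN={a*e, d*e}   OUT={c-f, d*e}
  B4:   IN={c-f, d*e}   OUT={c-f}
  B5:   IN={c-f}   OUT={}
  B6:   IN={}   OUT={}
  B7:   IN={}   OUT={c-a}
  B8:   IN={c-a}   OUT={c-a}

Merge at B4: IN[B4] = OUT[B3] = {c-f, d*e}
Applying B4's transfer function to that IN value gives OUT[B4] (row B4 above).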